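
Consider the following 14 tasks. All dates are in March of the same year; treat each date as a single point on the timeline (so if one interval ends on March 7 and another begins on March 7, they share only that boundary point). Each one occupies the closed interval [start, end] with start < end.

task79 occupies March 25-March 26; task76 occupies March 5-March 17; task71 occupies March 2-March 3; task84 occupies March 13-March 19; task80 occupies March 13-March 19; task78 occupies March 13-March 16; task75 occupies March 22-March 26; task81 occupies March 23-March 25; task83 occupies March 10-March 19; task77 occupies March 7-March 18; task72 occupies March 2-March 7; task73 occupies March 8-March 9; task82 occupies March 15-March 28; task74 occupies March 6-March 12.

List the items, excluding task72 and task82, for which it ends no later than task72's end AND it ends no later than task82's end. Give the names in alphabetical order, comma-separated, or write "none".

Conditions: its end is no later than task72's end (X.end <= March 7) AND its end is no later than task82's end (X.end <= March 28).
task71: end March 3 <= March 7? ✓; end March 3 <= March 28? ✓ → yes.
task73: end March 9 <= March 7? ✗; end March 9 <= March 28? ✓ → no.
task74: end March 12 <= March 7? ✗; end March 12 <= March 28? ✓ → no.
task75: end March 26 <= March 7? ✗; end March 26 <= March 28? ✓ → no.
task76: end March 17 <= March 7? ✗; end March 17 <= March 28? ✓ → no.
task77: end March 18 <= March 7? ✗; end March 18 <= March 28? ✓ → no.
task78: end March 16 <= March 7? ✗; end March 16 <= March 28? ✓ → no.
task79: end March 26 <= March 7? ✗; end March 26 <= March 28? ✓ → no.
task80: end March 19 <= March 7? ✗; end March 19 <= March 28? ✓ → no.
task81: end March 25 <= March 7? ✗; end March 25 <= March 28? ✓ → no.
task83: end March 19 <= March 7? ✗; end March 19 <= March 28? ✓ → no.
task84: end March 19 <= March 7? ✗; end March 19 <= March 28? ✓ → no.
Result: task71.

task71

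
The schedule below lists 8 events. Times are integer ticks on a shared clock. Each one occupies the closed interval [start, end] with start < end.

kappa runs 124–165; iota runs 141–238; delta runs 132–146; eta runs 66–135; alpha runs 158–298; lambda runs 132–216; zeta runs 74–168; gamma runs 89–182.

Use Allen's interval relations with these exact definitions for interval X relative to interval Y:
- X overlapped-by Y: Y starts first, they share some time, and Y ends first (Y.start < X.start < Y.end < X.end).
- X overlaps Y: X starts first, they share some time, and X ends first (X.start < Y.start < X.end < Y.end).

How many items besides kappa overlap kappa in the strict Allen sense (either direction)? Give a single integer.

4

Target kappa = [124, 165].
alpha [158, 298] → overlapped-by → counts.
delta [132, 146] → during → no.
eta [66, 135] → overlaps → counts.
gamma [89, 182] → contains → no.
iota [141, 238] → overlapped-by → counts.
lambda [132, 216] → overlapped-by → counts.
zeta [74, 168] → contains → no.
Total: 4.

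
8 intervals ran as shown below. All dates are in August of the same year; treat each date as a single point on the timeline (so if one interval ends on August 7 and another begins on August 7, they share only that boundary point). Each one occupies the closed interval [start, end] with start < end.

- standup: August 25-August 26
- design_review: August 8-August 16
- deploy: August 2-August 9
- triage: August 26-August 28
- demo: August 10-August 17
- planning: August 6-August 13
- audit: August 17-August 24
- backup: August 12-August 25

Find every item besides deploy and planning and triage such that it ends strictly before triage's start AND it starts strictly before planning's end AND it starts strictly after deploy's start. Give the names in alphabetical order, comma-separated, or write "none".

backup, demo, design_review

Conditions: its end is strictly before triage's start (X.end < August 26) AND its start is strictly before planning's end (X.start < August 13) AND its start is strictly after deploy's start (X.start > August 2).
audit: end August 24 < August 26? ✓; start August 17 < August 13? ✗; start August 17 > August 2? ✓ → no.
backup: end August 25 < August 26? ✓; start August 12 < August 13? ✓; start August 12 > August 2? ✓ → yes.
demo: end August 17 < August 26? ✓; start August 10 < August 13? ✓; start August 10 > August 2? ✓ → yes.
design_review: end August 16 < August 26? ✓; start August 8 < August 13? ✓; start August 8 > August 2? ✓ → yes.
standup: end August 26 < August 26? ✗; start August 25 < August 13? ✗; start August 25 > August 2? ✓ → no.
Result: backup, demo, design_review.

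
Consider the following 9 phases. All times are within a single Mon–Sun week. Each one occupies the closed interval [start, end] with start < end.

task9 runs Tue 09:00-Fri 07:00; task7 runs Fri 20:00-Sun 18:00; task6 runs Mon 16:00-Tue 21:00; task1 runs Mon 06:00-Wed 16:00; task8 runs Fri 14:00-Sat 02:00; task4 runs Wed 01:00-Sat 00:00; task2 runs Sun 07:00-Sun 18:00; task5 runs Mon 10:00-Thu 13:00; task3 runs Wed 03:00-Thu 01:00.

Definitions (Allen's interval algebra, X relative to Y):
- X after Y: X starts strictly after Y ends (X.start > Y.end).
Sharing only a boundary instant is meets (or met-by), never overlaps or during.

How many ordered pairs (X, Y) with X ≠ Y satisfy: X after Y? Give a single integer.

19

Checking all 72 ordered pairs for relation 'after'; matching pairs in alphabetical order:
(task2, task1): task2 after task1 ✓
(task2, task3): task2 after task3 ✓
(task2, task4): task2 after task4 ✓
(task2, task5): task2 after task5 ✓
(task2, task6): task2 after task6 ✓
(task2, task8): task2 after task8 ✓
(task2, task9): task2 after task9 ✓
(task3, task6): task3 after task6 ✓
(task4, task6): task4 after task6 ✓
(task7, task1): task7 after task1 ✓
(task7, task3): task7 after task3 ✓
(task7, task5): task7 after task5 ✓
(task7, task6): task7 after task6 ✓
(task7, task9): task7 after task9 ✓
(task8, task1): task8 after task1 ✓
(task8, task3): task8 after task3 ✓
(task8, task5): task8 after task5 ✓
(task8, task6): task8 after task6 ✓
(task8, task9): task8 after task9 ✓
Count: 19.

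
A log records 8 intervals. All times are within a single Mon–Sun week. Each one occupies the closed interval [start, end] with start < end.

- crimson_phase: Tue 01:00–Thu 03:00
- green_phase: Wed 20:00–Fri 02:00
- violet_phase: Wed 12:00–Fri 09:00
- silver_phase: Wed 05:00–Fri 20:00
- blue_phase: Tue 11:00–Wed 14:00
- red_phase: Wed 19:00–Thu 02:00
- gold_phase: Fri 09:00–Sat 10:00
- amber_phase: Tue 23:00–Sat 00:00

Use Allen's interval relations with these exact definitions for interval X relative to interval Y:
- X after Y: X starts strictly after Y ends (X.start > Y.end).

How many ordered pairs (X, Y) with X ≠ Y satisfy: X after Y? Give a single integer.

Checking all 56 ordered pairs for relation 'after'; matching pairs in alphabetical order:
(gold_phase, blue_phase): gold_phase after blue_phase ✓
(gold_phase, crimson_phase): gold_phase after crimson_phase ✓
(gold_phase, green_phase): gold_phase after green_phase ✓
(gold_phase, red_phase): gold_phase after red_phase ✓
(green_phase, blue_phase): green_phase after blue_phase ✓
(red_phase, blue_phase): red_phase after blue_phase ✓
Count: 6.

6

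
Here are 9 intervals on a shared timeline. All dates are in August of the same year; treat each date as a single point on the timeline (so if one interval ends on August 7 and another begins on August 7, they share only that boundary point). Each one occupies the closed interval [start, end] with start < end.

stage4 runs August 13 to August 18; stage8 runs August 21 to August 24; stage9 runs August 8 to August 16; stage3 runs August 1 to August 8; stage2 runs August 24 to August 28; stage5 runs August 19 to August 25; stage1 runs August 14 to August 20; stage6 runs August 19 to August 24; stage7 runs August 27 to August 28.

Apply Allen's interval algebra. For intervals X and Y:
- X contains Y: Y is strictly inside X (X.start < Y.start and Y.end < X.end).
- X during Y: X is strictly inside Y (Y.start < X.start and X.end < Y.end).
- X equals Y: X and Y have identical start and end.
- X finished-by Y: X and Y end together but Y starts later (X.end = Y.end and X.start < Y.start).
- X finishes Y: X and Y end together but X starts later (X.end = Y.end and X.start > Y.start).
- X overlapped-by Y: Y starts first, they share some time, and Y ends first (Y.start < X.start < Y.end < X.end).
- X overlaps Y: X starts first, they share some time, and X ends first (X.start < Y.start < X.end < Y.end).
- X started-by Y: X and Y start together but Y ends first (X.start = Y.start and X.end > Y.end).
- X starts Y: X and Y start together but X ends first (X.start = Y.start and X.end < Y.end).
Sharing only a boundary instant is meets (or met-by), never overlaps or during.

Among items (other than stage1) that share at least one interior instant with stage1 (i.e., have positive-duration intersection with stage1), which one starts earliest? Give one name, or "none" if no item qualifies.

stage9

Target stage1 = [August 14, August 20].
stage2 [August 24, August 28] → after → excluded.
stage3 [August 1, August 8] → before → excluded.
stage4 [August 13, August 18] → overlaps → candidate.
stage5 [August 19, August 25] → overlapped-by → candidate.
stage6 [August 19, August 24] → overlapped-by → candidate.
stage7 [August 27, August 28] → after → excluded.
stage8 [August 21, August 24] → after → excluded.
stage9 [August 8, August 16] → overlaps → candidate.
Among candidates, earliest start is August 8 → stage9.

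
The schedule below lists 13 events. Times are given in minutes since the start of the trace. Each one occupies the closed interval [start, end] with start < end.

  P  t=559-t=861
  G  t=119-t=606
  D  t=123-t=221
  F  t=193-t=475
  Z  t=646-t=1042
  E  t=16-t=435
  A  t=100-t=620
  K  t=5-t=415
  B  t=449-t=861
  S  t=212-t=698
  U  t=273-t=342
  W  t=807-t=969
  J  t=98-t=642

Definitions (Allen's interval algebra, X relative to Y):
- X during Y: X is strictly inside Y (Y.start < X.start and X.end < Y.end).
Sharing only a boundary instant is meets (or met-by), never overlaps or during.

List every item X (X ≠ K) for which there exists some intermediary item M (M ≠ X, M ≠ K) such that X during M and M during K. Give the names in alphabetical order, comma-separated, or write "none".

none

Target K = [t=5, t=415].
Intermediaries M with M during K: D, U.
Via D — items with X during D: none.
Via U — items with X during U: none.
Union: none.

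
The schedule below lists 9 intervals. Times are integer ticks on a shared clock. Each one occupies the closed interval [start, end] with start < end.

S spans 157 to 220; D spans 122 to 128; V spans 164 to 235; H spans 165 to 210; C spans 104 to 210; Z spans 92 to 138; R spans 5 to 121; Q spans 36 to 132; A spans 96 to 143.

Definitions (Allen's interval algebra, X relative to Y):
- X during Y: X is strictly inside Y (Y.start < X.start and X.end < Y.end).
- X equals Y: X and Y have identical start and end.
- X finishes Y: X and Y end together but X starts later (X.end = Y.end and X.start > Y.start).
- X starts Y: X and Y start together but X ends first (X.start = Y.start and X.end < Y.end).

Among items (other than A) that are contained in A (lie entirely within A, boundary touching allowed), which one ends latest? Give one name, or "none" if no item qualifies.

Target A = [96, 143].
C [104, 210] → overlapped-by → excluded.
D [122, 128] → during → candidate.
H [165, 210] → after → excluded.
Q [36, 132] → overlaps → excluded.
R [5, 121] → overlaps → excluded.
S [157, 220] → after → excluded.
V [164, 235] → after → excluded.
Z [92, 138] → overlaps → excluded.
Among candidates, latest end is 128 → D.

D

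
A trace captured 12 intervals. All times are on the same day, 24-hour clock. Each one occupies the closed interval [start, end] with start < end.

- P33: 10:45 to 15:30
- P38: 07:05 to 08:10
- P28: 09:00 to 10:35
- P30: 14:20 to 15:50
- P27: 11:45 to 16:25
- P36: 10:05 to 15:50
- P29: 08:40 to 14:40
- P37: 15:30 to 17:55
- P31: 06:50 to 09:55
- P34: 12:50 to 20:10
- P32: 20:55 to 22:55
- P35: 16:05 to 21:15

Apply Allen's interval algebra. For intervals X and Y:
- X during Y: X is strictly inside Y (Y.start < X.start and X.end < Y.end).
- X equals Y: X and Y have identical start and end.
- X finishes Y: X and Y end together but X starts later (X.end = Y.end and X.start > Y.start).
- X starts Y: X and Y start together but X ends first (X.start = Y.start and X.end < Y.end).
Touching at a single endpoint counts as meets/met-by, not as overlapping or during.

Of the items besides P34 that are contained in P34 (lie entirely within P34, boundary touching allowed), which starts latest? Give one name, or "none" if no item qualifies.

Target P34 = [12:50, 20:10].
P27 [11:45, 16:25] → overlaps → excluded.
P28 [09:00, 10:35] → before → excluded.
P29 [08:40, 14:40] → overlaps → excluded.
P30 [14:20, 15:50] → during → candidate.
P31 [06:50, 09:55] → before → excluded.
P32 [20:55, 22:55] → after → excluded.
P33 [10:45, 15:30] → overlaps → excluded.
P35 [16:05, 21:15] → overlapped-by → excluded.
P36 [10:05, 15:50] → overlaps → excluded.
P37 [15:30, 17:55] → during → candidate.
P38 [07:05, 08:10] → before → excluded.
Among candidates, latest start is 15:30 → P37.

P37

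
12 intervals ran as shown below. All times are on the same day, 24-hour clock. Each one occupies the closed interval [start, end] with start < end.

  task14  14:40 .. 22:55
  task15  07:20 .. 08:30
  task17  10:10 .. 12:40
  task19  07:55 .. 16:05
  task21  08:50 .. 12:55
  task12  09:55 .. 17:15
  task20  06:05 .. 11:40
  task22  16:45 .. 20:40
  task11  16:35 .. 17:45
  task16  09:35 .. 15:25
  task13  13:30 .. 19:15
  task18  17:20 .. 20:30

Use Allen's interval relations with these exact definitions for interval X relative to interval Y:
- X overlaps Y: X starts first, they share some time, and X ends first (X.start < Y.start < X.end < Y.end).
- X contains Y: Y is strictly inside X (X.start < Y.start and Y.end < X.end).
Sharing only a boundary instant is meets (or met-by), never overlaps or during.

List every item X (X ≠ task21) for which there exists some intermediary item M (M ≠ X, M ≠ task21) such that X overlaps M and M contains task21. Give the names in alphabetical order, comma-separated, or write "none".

Target task21 = [08:50, 12:55].
Intermediaries M with M contains task21: task19.
Via task19 — items with X overlaps task19: task15, task20.
Union: task15, task20.

task15, task20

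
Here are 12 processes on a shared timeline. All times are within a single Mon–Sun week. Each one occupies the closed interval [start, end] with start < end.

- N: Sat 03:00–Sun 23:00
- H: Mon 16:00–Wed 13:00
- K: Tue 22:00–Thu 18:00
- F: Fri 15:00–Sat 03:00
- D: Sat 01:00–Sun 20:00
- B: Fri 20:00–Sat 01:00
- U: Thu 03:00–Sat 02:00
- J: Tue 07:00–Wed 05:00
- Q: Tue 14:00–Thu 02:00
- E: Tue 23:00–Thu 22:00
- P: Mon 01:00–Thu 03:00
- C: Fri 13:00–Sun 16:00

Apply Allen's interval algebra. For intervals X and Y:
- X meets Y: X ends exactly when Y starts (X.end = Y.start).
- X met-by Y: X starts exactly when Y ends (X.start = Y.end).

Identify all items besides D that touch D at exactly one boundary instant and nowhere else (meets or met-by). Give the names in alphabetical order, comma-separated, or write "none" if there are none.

Target D = [Sat 01:00, Sun 20:00].
B [Fri 20:00, Sat 01:00] → meets → yes.
C [Fri 13:00, Sun 16:00] → overlaps → no.
E [Tue 23:00, Thu 22:00] → before → no.
F [Fri 15:00, Sat 03:00] → overlaps → no.
H [Mon 16:00, Wed 13:00] → before → no.
J [Tue 07:00, Wed 05:00] → before → no.
K [Tue 22:00, Thu 18:00] → before → no.
N [Sat 03:00, Sun 23:00] → overlapped-by → no.
P [Mon 01:00, Thu 03:00] → before → no.
Q [Tue 14:00, Thu 02:00] → before → no.
U [Thu 03:00, Sat 02:00] → overlaps → no.
Result: B.

B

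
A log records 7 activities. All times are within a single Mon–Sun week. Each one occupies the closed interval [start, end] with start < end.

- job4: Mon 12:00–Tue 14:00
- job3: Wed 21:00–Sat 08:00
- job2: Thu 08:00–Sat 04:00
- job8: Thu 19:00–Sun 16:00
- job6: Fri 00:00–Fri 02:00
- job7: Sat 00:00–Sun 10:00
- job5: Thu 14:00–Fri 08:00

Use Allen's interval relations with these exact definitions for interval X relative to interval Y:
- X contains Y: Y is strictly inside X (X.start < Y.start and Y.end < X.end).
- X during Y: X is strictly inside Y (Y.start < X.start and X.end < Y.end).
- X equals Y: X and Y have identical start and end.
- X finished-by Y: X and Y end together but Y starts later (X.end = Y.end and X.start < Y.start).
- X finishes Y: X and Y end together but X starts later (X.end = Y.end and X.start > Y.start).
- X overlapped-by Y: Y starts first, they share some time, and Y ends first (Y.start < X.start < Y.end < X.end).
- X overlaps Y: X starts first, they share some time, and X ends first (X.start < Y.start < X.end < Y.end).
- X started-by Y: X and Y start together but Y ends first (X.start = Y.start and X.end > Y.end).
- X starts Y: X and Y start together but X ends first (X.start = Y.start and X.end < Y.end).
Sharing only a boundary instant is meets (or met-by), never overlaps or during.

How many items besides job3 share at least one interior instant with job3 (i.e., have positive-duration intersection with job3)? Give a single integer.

Target job3 = [Wed 21:00, Sat 08:00].
job2 [Thu 08:00, Sat 04:00] → during → counts.
job4 [Mon 12:00, Tue 14:00] → before → no.
job5 [Thu 14:00, Fri 08:00] → during → counts.
job6 [Fri 00:00, Fri 02:00] → during → counts.
job7 [Sat 00:00, Sun 10:00] → overlapped-by → counts.
job8 [Thu 19:00, Sun 16:00] → overlapped-by → counts.
Total: 5.

5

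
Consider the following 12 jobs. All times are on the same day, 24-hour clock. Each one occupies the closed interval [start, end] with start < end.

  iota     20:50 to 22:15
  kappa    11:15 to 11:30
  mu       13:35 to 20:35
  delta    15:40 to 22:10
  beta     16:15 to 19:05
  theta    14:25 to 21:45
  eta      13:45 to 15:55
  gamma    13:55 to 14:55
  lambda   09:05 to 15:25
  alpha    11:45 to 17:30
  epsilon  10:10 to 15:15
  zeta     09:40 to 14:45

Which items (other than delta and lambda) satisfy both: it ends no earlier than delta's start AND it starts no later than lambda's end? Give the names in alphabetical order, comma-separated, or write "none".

Conditions: its end is no earlier than delta's start (X.end >= 15:40) AND its start is no later than lambda's end (X.start <= 15:25).
alpha: end 17:30 >= 15:40? ✓; start 11:45 <= 15:25? ✓ → yes.
beta: end 19:05 >= 15:40? ✓; start 16:15 <= 15:25? ✗ → no.
epsilon: end 15:15 >= 15:40? ✗; start 10:10 <= 15:25? ✓ → no.
eta: end 15:55 >= 15:40? ✓; start 13:45 <= 15:25? ✓ → yes.
gamma: end 14:55 >= 15:40? ✗; start 13:55 <= 15:25? ✓ → no.
iota: end 22:15 >= 15:40? ✓; start 20:50 <= 15:25? ✗ → no.
kappa: end 11:30 >= 15:40? ✗; start 11:15 <= 15:25? ✓ → no.
mu: end 20:35 >= 15:40? ✓; start 13:35 <= 15:25? ✓ → yes.
theta: end 21:45 >= 15:40? ✓; start 14:25 <= 15:25? ✓ → yes.
zeta: end 14:45 >= 15:40? ✗; start 09:40 <= 15:25? ✓ → no.
Result: alpha, eta, mu, theta.

alpha, eta, mu, theta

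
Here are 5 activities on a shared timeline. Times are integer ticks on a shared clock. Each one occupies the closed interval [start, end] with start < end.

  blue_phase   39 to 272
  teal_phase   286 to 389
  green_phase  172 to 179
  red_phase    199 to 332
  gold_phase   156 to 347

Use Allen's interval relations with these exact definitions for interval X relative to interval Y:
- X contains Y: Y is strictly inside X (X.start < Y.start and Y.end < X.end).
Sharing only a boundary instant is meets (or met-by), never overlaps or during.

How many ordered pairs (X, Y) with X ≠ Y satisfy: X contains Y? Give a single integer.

3

Checking all 20 ordered pairs for relation 'contains'; matching pairs in alphabetical order:
(blue_phase, green_phase): blue_phase contains green_phase ✓
(gold_phase, green_phase): gold_phase contains green_phase ✓
(gold_phase, red_phase): gold_phase contains red_phase ✓
Count: 3.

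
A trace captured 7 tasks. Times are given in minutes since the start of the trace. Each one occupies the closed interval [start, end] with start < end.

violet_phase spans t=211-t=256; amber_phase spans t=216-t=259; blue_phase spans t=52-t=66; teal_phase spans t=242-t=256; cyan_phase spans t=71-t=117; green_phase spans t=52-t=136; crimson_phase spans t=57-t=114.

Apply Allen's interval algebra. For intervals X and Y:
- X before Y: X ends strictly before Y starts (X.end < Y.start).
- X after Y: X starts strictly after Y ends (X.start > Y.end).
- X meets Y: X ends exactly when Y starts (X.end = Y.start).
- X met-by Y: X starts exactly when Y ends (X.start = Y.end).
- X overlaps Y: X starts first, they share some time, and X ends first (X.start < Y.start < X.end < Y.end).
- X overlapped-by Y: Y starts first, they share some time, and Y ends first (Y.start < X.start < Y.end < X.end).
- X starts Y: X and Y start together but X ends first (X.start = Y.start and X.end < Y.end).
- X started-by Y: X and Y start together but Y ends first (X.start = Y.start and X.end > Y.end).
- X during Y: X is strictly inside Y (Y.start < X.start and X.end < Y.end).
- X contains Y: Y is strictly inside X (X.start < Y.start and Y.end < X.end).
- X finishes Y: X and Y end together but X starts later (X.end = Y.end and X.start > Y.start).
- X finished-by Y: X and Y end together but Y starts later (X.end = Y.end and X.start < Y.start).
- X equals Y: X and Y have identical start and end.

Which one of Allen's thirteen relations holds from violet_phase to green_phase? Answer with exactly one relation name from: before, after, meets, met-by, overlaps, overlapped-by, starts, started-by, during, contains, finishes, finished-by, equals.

after

violet_phase = [t=211, t=256]; green_phase = [t=52, t=136].
Compare endpoints: violet_phase.start > green_phase.start, violet_phase.start > green_phase.end, violet_phase.end > green_phase.start, violet_phase.end > green_phase.end.
That pattern is 'after'.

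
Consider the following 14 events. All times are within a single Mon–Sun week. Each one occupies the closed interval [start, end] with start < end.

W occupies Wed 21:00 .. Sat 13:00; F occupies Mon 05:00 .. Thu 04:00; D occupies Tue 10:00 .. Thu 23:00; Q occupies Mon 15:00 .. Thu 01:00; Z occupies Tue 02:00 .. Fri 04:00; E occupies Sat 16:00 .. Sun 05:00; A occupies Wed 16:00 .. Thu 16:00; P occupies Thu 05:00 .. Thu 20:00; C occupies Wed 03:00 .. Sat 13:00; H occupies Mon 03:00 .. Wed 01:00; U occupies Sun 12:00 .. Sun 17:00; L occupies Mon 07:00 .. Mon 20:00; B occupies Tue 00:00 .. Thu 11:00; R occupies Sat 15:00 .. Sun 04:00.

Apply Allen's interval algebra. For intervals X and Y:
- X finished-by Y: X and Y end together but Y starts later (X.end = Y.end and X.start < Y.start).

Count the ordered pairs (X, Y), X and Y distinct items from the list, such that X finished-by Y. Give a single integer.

1

Checking all 182 ordered pairs for relation 'finished-by'; matching pairs in alphabetical order:
(C, W): C finished-by W ✓
Count: 1.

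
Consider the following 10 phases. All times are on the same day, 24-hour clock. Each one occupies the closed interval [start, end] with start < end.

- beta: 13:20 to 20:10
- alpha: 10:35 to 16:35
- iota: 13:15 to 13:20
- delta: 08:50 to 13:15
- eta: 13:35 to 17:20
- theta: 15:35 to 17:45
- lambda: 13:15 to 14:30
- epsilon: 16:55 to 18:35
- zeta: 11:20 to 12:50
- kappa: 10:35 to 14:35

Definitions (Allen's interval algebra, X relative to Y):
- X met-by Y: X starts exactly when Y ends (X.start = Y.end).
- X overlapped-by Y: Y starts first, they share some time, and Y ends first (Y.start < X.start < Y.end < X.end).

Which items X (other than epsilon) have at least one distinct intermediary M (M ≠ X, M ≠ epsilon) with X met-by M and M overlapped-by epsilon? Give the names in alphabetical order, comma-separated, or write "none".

Target epsilon = [16:55, 18:35].
Intermediaries M with M overlapped-by epsilon: none.
Union: none.

none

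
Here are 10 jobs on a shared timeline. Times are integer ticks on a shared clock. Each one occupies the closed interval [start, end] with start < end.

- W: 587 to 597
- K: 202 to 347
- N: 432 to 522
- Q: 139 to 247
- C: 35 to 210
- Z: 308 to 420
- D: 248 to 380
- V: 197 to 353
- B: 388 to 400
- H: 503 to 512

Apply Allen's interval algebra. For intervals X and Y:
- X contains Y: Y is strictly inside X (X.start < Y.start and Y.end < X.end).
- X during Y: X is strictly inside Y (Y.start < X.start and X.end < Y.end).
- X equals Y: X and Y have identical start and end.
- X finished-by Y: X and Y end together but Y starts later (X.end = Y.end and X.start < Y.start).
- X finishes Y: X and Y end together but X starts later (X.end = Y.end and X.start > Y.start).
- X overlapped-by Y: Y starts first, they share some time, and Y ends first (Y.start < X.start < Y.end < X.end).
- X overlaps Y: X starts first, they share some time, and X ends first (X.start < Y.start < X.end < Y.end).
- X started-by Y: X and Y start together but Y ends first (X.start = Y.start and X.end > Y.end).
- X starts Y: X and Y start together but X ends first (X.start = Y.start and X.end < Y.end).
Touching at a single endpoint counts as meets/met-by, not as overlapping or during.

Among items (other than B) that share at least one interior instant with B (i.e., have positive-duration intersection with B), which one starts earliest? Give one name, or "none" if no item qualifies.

Target B = [388, 400].
C [35, 210] → before → excluded.
D [248, 380] → before → excluded.
H [503, 512] → after → excluded.
K [202, 347] → before → excluded.
N [432, 522] → after → excluded.
Q [139, 247] → before → excluded.
V [197, 353] → before → excluded.
W [587, 597] → after → excluded.
Z [308, 420] → contains → candidate.
Among candidates, earliest start is 308 → Z.

Z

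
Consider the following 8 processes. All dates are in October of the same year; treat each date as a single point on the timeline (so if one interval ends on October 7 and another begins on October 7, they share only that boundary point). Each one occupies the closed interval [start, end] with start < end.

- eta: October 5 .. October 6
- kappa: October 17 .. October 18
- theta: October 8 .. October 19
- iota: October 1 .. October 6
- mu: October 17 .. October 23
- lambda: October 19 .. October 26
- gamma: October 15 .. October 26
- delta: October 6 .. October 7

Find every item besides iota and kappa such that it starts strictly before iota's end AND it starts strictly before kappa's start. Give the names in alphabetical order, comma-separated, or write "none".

eta

Conditions: its start is strictly before iota's end (X.start < October 6) AND its start is strictly before kappa's start (X.start < October 17).
delta: start October 6 < October 6? ✗; start October 6 < October 17? ✓ → no.
eta: start October 5 < October 6? ✓; start October 5 < October 17? ✓ → yes.
gamma: start October 15 < October 6? ✗; start October 15 < October 17? ✓ → no.
lambda: start October 19 < October 6? ✗; start October 19 < October 17? ✗ → no.
mu: start October 17 < October 6? ✗; start October 17 < October 17? ✗ → no.
theta: start October 8 < October 6? ✗; start October 8 < October 17? ✓ → no.
Result: eta.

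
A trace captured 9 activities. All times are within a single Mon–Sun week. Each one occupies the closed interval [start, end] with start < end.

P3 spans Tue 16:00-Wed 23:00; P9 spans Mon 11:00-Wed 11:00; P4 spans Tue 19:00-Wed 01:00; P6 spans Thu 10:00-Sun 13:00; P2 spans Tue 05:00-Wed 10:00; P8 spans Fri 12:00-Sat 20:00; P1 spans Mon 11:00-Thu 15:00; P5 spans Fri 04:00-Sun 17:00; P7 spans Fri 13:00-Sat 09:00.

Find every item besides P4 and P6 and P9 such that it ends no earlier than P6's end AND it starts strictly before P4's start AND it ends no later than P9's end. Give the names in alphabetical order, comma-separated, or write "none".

Conditions: its end is no earlier than P6's end (X.end >= Sun 13:00) AND its start is strictly before P4's start (X.start < Tue 19:00) AND its end is no later than P9's end (X.end <= Wed 11:00).
P1: end Thu 15:00 >= Sun 13:00? ✗; start Mon 11:00 < Tue 19:00? ✓; end Thu 15:00 <= Wed 11:00? ✗ → no.
P2: end Wed 10:00 >= Sun 13:00? ✗; start Tue 05:00 < Tue 19:00? ✓; end Wed 10:00 <= Wed 11:00? ✓ → no.
P3: end Wed 23:00 >= Sun 13:00? ✗; start Tue 16:00 < Tue 19:00? ✓; end Wed 23:00 <= Wed 11:00? ✗ → no.
P5: end Sun 17:00 >= Sun 13:00? ✓; start Fri 04:00 < Tue 19:00? ✗; end Sun 17:00 <= Wed 11:00? ✗ → no.
P7: end Sat 09:00 >= Sun 13:00? ✗; start Fri 13:00 < Tue 19:00? ✗; end Sat 09:00 <= Wed 11:00? ✗ → no.
P8: end Sat 20:00 >= Sun 13:00? ✗; start Fri 12:00 < Tue 19:00? ✗; end Sat 20:00 <= Wed 11:00? ✗ → no.
Result: none.

none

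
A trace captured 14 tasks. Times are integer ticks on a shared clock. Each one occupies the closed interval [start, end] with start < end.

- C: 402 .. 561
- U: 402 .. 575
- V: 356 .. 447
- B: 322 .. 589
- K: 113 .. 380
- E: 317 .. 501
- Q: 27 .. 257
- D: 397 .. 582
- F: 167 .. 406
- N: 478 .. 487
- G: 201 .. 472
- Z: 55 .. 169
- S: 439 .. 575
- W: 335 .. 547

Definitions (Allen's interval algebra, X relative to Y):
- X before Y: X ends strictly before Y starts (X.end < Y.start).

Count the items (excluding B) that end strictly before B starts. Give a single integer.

Target B = [322, 589].
C [402, 561] → during → no.
D [397, 582] → during → no.
E [317, 501] → overlaps → no.
F [167, 406] → overlaps → no.
G [201, 472] → overlaps → no.
K [113, 380] → overlaps → no.
N [478, 487] → during → no.
Q [27, 257] → before → counts.
S [439, 575] → during → no.
U [402, 575] → during → no.
V [356, 447] → during → no.
W [335, 547] → during → no.
Z [55, 169] → before → counts.
Total: 2.

2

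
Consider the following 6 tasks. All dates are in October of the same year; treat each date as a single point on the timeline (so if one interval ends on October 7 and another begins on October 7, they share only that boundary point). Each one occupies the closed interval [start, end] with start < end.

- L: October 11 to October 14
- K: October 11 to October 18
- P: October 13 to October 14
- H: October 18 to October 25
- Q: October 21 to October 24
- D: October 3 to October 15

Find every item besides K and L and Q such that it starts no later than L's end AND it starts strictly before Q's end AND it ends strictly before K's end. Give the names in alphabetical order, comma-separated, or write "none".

Conditions: its start is no later than L's end (X.start <= October 14) AND its start is strictly before Q's end (X.start < October 24) AND its end is strictly before K's end (X.end < October 18).
D: start October 3 <= October 14? ✓; start October 3 < October 24? ✓; end October 15 < October 18? ✓ → yes.
H: start October 18 <= October 14? ✗; start October 18 < October 24? ✓; end October 25 < October 18? ✗ → no.
P: start October 13 <= October 14? ✓; start October 13 < October 24? ✓; end October 14 < October 18? ✓ → yes.
Result: D, P.

D, P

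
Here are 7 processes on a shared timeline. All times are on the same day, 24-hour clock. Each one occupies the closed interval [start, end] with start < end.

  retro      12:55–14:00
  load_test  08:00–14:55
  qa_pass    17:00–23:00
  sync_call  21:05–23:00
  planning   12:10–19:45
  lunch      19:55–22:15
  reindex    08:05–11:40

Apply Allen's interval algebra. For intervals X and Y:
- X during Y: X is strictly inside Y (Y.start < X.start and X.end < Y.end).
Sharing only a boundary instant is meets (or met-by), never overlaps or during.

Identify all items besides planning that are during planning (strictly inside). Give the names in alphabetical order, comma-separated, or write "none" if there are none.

retro

Target planning = [12:10, 19:45].
load_test [08:00, 14:55] → overlaps → no.
lunch [19:55, 22:15] → after → no.
qa_pass [17:00, 23:00] → overlapped-by → no.
reindex [08:05, 11:40] → before → no.
retro [12:55, 14:00] → during → yes.
sync_call [21:05, 23:00] → after → no.
Result: retro.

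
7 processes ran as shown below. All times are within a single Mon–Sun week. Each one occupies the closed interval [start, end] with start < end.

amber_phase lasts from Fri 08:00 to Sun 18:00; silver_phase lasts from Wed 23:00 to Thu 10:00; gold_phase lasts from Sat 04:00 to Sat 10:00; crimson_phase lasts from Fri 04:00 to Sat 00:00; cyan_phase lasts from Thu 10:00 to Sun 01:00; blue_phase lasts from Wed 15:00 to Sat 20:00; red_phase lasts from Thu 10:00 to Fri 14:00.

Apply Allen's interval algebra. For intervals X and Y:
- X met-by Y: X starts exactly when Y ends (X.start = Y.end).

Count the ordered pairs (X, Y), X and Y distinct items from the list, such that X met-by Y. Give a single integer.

2

Checking all 42 ordered pairs for relation 'met-by'; matching pairs in alphabetical order:
(cyan_phase, silver_phase): cyan_phase met-by silver_phase ✓
(red_phase, silver_phase): red_phase met-by silver_phase ✓
Count: 2.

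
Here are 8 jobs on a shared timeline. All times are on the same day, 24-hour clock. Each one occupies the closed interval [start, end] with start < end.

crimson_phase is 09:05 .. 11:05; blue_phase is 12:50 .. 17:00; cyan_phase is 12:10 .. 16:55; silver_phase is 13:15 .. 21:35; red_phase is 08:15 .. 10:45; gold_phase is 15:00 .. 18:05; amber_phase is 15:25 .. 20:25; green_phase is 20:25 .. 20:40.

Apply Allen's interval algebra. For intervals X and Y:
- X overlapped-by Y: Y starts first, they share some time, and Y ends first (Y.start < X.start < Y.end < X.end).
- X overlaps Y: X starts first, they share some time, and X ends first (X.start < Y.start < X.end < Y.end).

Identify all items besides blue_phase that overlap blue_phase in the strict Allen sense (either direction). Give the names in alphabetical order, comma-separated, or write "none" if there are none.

amber_phase, cyan_phase, gold_phase, silver_phase

Target blue_phase = [12:50, 17:00].
amber_phase [15:25, 20:25] → overlapped-by → yes.
crimson_phase [09:05, 11:05] → before → no.
cyan_phase [12:10, 16:55] → overlaps → yes.
gold_phase [15:00, 18:05] → overlapped-by → yes.
green_phase [20:25, 20:40] → after → no.
red_phase [08:15, 10:45] → before → no.
silver_phase [13:15, 21:35] → overlapped-by → yes.
Result: amber_phase, cyan_phase, gold_phase, silver_phase.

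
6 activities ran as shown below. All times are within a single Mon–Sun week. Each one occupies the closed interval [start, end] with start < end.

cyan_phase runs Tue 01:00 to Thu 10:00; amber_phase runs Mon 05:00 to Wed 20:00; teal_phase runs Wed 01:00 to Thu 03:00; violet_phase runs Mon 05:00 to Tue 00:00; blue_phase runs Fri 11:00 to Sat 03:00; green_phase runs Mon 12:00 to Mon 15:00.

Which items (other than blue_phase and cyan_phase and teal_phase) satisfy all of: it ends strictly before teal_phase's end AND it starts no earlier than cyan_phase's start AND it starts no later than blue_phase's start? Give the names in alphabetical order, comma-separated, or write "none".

none

Conditions: its end is strictly before teal_phase's end (X.end < Thu 03:00) AND its start is no earlier than cyan_phase's start (X.start >= Tue 01:00) AND its start is no later than blue_phase's start (X.start <= Fri 11:00).
amber_phase: end Wed 20:00 < Thu 03:00? ✓; start Mon 05:00 >= Tue 01:00? ✗; start Mon 05:00 <= Fri 11:00? ✓ → no.
green_phase: end Mon 15:00 < Thu 03:00? ✓; start Mon 12:00 >= Tue 01:00? ✗; start Mon 12:00 <= Fri 11:00? ✓ → no.
violet_phase: end Tue 00:00 < Thu 03:00? ✓; start Mon 05:00 >= Tue 01:00? ✗; start Mon 05:00 <= Fri 11:00? ✓ → no.
Result: none.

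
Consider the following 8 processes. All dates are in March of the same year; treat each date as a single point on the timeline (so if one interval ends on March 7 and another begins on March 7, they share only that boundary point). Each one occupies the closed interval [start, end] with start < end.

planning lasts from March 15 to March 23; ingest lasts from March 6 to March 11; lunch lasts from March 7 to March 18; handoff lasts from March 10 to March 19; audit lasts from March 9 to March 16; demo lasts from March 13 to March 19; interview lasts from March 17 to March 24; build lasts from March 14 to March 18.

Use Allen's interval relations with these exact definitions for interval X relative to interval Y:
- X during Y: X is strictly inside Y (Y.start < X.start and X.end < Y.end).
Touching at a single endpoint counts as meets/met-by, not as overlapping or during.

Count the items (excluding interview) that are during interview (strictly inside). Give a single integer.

Target interview = [March 17, March 24].
audit [March 9, March 16] → before → no.
build [March 14, March 18] → overlaps → no.
demo [March 13, March 19] → overlaps → no.
handoff [March 10, March 19] → overlaps → no.
ingest [March 6, March 11] → before → no.
lunch [March 7, March 18] → overlaps → no.
planning [March 15, March 23] → overlaps → no.
Total: 0.

0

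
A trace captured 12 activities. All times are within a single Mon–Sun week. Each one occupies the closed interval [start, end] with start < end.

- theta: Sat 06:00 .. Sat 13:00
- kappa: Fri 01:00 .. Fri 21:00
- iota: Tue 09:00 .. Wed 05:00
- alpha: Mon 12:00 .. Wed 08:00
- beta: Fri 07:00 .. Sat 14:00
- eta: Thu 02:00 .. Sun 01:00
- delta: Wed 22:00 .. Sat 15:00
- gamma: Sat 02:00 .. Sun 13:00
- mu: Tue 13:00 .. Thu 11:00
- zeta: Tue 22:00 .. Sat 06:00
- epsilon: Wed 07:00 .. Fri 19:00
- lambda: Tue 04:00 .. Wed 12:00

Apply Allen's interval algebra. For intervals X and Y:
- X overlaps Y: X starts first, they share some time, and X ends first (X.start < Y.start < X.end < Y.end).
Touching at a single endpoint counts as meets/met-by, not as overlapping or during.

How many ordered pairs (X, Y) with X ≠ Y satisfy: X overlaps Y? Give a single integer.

Checking all 132 ordered pairs for relation 'overlaps'; matching pairs in alphabetical order:
(alpha, epsilon): alpha overlaps epsilon ✓
(alpha, lambda): alpha overlaps lambda ✓
(alpha, mu): alpha overlaps mu ✓
(alpha, zeta): alpha overlaps zeta ✓
(beta, gamma): beta overlaps gamma ✓
(delta, eta): delta overlaps eta ✓
(delta, gamma): delta overlaps gamma ✓
(epsilon, beta): epsilon overlaps beta ✓
(epsilon, delta): epsilon overlaps delta ✓
(epsilon, eta): epsilon overlaps eta ✓
(epsilon, kappa): epsilon overlaps kappa ✓
(eta, gamma): eta overlaps gamma ✓
(iota, mu): iota overlaps mu ✓
(iota, zeta): iota overlaps zeta ✓
(kappa, beta): kappa overlaps beta ✓
(lambda, epsilon): lambda overlaps epsilon ✓
(lambda, mu): lambda overlaps mu ✓
(lambda, zeta): lambda overlaps zeta ✓
(mu, delta): mu overlaps delta ✓
(mu, epsilon): mu overlaps epsilon ✓
(mu, eta): mu overlaps eta ✓
(mu, zeta): mu overlaps zeta ✓
(zeta, beta): zeta overlaps beta ✓
(zeta, delta): zeta overlaps delta ✓
... plus 2 further pairs not listed.
Count: 26.

26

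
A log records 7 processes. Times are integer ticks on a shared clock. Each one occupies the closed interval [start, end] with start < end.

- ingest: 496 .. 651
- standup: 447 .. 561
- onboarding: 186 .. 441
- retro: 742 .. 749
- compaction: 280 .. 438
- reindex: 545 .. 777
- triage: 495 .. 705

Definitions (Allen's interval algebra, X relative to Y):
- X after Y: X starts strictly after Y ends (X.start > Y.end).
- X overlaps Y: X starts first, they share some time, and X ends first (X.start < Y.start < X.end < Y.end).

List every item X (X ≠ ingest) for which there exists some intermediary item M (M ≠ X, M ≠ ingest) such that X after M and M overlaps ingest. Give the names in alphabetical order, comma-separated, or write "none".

Target ingest = [496, 651].
Intermediaries M with M overlaps ingest: standup.
Via standup — items with X after standup: retro.
Union: retro.

retro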